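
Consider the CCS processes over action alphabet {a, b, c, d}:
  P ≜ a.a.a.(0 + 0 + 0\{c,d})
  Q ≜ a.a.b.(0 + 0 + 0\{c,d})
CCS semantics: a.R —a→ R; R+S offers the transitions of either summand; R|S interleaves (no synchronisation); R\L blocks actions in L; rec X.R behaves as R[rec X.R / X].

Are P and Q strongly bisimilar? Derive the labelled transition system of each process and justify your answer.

Reachable graph of P (4 states):
  u0 = a.a.a.(0 + 0 + 0\{c,d}) has moves ··a··> u1
  u1 = a.a.(0 + 0 + 0\{c,d}) has moves ··a··> u2
  u2 = a.(0 + 0 + 0\{c,d}) has moves ··a··> u3
  u3 = 0 + 0 + 0\{c,d} has moves ·
Reachable graph of Q (4 states):
  v0 = a.a.b.(0 + 0 + 0\{c,d}) has moves ··a··> v1
  v1 = a.b.(0 + 0 + 0\{c,d}) has moves ··a··> v2
  v2 = b.(0 + 0 + 0\{c,d}) has moves ··b··> v3
  v3 = 0 + 0 + 0\{c,d} has moves ·
Bisimilarity quotient blocks:
  B0 = {u0}
  B1 = {u1}
  B2 = {u2}
  B3 = {u3, v3}
  B4 = {v0}
  B5 = {v1}
  B6 = {v2}
u0 ∈ B0, v0 ∈ B4 → different blocks

P ≁ Q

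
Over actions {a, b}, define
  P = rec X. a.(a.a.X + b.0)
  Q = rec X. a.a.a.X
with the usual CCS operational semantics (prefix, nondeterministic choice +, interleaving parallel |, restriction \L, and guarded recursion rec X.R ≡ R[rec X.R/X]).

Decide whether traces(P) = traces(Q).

NO — witness ⟨ab⟩

LTS(P): 4 reachable states
  p0 = rec X. a.(a.a.X + b.0) :: ··a··> p1
  p1 = a.a.(rec X. a.(a.a.X + b.0)) + b.0 :: ··a··> p2, ··b··> p3
  p2 = a.(rec X. a.(a.a.X + b.0)) :: ··a··> p0
  p3 = 0 :: (no moves)
LTS(Q): 3 reachable states
  q0 = rec X. a.a.a.X :: ··a··> q1
  q1 = a.a.(rec X. a.a.a.X) :: ··a··> q2
  q2 = a.(rec X. a.a.a.X) :: ··a··> q0
Executing ab from P (initial set {p0}):
  [1] a ⇒ {p1}
  [2] b ⇒ {p3}
  P completes σ.
Executing ab from Q (initial set {q0}):
  [1] a ⇒ {q1}
  [2] b ⇒ no successor for Q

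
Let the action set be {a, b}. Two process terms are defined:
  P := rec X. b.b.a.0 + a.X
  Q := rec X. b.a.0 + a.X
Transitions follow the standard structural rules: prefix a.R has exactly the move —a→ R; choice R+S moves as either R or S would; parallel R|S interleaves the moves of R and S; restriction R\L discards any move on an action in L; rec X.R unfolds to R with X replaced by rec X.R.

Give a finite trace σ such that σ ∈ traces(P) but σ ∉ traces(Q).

bb

Reachable graph of P (4 states):
  p0 = rec X. b.b.a.0 + a.X :: =a=> p0, =b=> p1
  p1 = b.a.0 :: =b=> p2
  p2 = a.0 :: =a=> p3
  p3 = 0 :: stopped
Reachable graph of Q (3 states):
  q0 = rec X. b.a.0 + a.X :: =a=> q0, =b=> q1
  q1 = a.0 :: =a=> q2
  q2 = 0 :: stopped
Executing bb from P (initial set {p0}):
  step 1 (b): {p1}
  step 2 (b): {p2}
  ✓ P
Executing bb from Q (initial set {q0}):
  step 1 (b): {q1}
  step 2 (b): no successor for Q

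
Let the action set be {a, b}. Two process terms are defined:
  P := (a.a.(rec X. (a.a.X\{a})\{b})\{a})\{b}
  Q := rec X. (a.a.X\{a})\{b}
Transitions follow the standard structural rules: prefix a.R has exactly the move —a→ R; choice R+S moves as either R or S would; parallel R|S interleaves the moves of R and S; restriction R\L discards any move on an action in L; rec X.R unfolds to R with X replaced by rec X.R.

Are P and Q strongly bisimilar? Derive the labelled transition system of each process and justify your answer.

P's transition system — 3 states:
  u0 = (a.a.(rec X. (a.a.X\{a})\{b})\{a})\{b} → -a-> u1
  u1 = (a.(rec X. (a.a.X\{a})\{b})\{a})\{b} → -a-> u2
  u2 = (rec X. (a.a.X\{a})\{b})\{a}\{b} → stopped
Q's transition system — 3 states:
  v0 = rec X. (a.a.X\{a})\{b} → -a-> v1
  v1 = (a.(rec X. (a.a.X\{a})\{b})\{a})\{b} → -a-> v2
  v2 = (rec X. (a.a.X\{a})\{b})\{a}\{b} → stopped
Coarsest stable partition (strong bisimilarity classes):
  B0 = {u0, v0}
  B1 = {u1, v1}
  B2 = {u2, v2}
u0 ∈ B0, v0 ∈ B0 → same block

bisimilar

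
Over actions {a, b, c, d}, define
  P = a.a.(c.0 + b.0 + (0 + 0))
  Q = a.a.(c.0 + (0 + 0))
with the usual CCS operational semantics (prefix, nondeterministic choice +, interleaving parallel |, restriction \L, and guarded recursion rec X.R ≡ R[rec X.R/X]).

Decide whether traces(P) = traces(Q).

NO — witness ⟨aab⟩

Reachable graph of P (4 states):
  m0 = a.a.(c.0 + b.0 + (0 + 0)) :: ··a··> m1
  m1 = a.(c.0 + b.0 + (0 + 0)) :: ··a··> m2
  m2 = c.0 + b.0 + (0 + 0) :: ··b··> m3, ··c··> m3
  m3 = 0 :: (no moves)
Reachable graph of Q (4 states):
  n0 = a.a.(c.0 + (0 + 0)) :: ··a··> n1
  n1 = a.(c.0 + (0 + 0)) :: ··a··> n2
  n2 = c.0 + (0 + 0) :: ··c··> n3
  n3 = 0 :: (no moves)
Trace ⟨aab⟩ through P, begin at {m0}:
  step 1 (a): {m1}
  step 2 (a): {m2}
  step 3 (b): {m3}
  P completes σ.
Trace ⟨aab⟩ through Q, begin at {n0}:
  step 1 (a): {n1}
  step 2 (a): {n2}
  step 3 (b): no successor for Q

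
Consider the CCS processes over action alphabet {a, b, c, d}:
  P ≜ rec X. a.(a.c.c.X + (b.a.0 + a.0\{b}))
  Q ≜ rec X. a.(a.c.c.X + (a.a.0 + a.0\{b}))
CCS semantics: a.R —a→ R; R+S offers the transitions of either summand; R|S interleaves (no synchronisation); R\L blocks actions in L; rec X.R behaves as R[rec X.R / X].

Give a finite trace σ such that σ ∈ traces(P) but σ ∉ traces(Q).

ab

Reachable graph of P (7 states):
  m0 = rec X. a.(a.c.c.X + (b.a.0 + a.0\{b})) :: -a-> m1
  m1 = a.c.c.(rec X. a.(a.c.c.X + (b.a.0 + a.0\{b}))) + (b.a.0 + a.0\{b}) :: -a-> m2, -a-> m3, -b-> m4
  m2 = 0\{b} :: ·
  m3 = c.c.(rec X. a.(a.c.c.X + (b.a.0 + a.0\{b}))) :: -c-> m5
  m4 = a.0 :: -a-> m6
  m5 = c.(rec X. a.(a.c.c.X + (b.a.0 + a.0\{b}))) :: -c-> m0
  m6 = 0 :: ·
Reachable graph of Q (7 states):
  n0 = rec X. a.(a.c.c.X + (a.a.0 + a.0\{b})) :: -a-> n1
  n1 = a.c.c.(rec X. a.(a.c.c.X + (a.a.0 + a.0\{b}))) + (a.a.0 + a.0\{b}) :: -a-> n2, -a-> n3, -a-> n4
  n2 = 0\{b} :: ·
  n3 = a.0 :: -a-> n5
  n4 = c.c.(rec X. a.(a.c.c.X + (a.a.0 + a.0\{b}))) :: -c-> n6
  n5 = 0 :: ·
  n6 = c.(rec X. a.(a.c.c.X + (a.a.0 + a.0\{b}))) :: -c-> n0
Run σ = ⟨ab⟩ on P: start {m0}
  after a @ step 1: {m1}
  after b @ step 2: {m4}
  P completes σ.
Run σ = ⟨ab⟩ on Q: start {n0}
  after a @ step 1: {n1}
  after b @ step 2: ∅  — Q cannot continue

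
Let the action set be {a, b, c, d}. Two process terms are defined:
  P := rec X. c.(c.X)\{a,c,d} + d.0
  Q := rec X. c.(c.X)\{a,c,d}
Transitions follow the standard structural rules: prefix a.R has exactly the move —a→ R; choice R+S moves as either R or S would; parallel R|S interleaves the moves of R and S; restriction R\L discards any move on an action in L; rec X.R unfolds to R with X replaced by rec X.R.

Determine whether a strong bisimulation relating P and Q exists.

P's transition system — 3 states:
  p0 = rec X. c.(c.X)\{a,c,d} + d.0 has moves ··c··> p1, ··d··> p2
  p1 = (c.(rec X. c.(c.X)\{a,c,d} + d.0))\{a,c,d} has moves ·
  p2 = 0 has moves ·
Q's transition system — 2 states:
  q0 = rec X. c.(c.X)\{a,c,d} has moves ··c··> q1
  q1 = (c.(rec X. c.(c.X)\{a,c,d}))\{a,c,d} has moves ·
Coarsest stable partition (strong bisimilarity classes):
  B0 = {p0}
  B1 = {p1, p2, q1}
  B2 = {q0}
p0 ∈ B0, q0 ∈ B2 → different blocks

not bisimilar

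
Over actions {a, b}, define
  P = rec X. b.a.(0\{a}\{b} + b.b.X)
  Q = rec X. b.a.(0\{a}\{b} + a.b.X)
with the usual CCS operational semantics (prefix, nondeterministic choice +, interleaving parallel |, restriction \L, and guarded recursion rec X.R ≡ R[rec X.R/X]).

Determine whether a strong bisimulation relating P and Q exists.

not bisimilar

Reachable graph of P (4 states):
  s0 = rec X. b.a.(0\{a}\{b} + b.b.X) :: —b→ s1
  s1 = a.(0\{a}\{b} + b.b.(rec X. b.a.(0\{a}\{b} + b.b.X))) :: —a→ s2
  s2 = 0\{a}\{b} + b.b.(rec X. b.a.(0\{a}\{b} + b.b.X)) :: —b→ s3
  s3 = b.(rec X. b.a.(0\{a}\{b} + b.b.X)) :: —b→ s0
Reachable graph of Q (4 states):
  t0 = rec X. b.a.(0\{a}\{b} + a.b.X) :: —b→ t1
  t1 = a.(0\{a}\{b} + a.b.(rec X. b.a.(0\{a}\{b} + a.b.X))) :: —a→ t2
  t2 = 0\{a}\{b} + a.b.(rec X. b.a.(0\{a}\{b} + a.b.X)) :: —a→ t3
  t3 = b.(rec X. b.a.(0\{a}\{b} + a.b.X)) :: —b→ t0
Partition-refinement fixed point:
  B0 = {s0}
  B1 = {s1}
  B2 = {s2}
  B3 = {s3}
  B4 = {t0}
  B5 = {t1}
  B6 = {t2}
  B7 = {t3}
s0 ∈ B0, t0 ∈ B4 → different blocks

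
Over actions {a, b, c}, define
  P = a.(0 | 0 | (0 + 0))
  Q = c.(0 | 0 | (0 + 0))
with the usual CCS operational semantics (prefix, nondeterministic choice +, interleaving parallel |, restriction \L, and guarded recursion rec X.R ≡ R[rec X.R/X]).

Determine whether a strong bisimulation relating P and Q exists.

P ≁ Q

Reachable graph of P (2 states):
  m0 = a.(0 | 0 | (0 + 0)) ⊢ ··a··> m1
  m1 = 0 | 0 | (0 + 0) ⊢ ·
Reachable graph of Q (2 states):
  n0 = c.(0 | 0 | (0 + 0)) ⊢ ··c··> n1
  n1 = 0 | 0 | (0 + 0) ⊢ ·
Coarsest stable partition (strong bisimilarity classes):
  B0 = {m0}
  B1 = {m1, n1}
  B2 = {n0}
m0 ∈ B0, n0 ∈ B2 → different blocks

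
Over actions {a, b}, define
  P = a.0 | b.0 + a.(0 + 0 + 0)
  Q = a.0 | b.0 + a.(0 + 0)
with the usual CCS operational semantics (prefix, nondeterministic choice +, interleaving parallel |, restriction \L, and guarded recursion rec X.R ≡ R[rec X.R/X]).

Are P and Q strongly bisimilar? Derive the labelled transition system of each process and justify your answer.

bisimilar

LTS(P): 5 reachable states
  p0 = a.0 | b.0 + a.(0 + 0 + 0) has moves -a-> p1, -a-> p2, -b-> p3
  p1 = 0 + 0 + 0 has moves ·
  p2 = 0 | b.0 has moves -b-> p4
  p3 = a.0 | 0 has moves -a-> p4
  p4 = 0 | 0 has moves ·
LTS(Q): 5 reachable states
  q0 = a.0 | b.0 + a.(0 + 0) has moves -a-> q1, -a-> q2, -b-> q3
  q1 = 0 + 0 has moves ·
  q2 = 0 | b.0 has moves -b-> q4
  q3 = a.0 | 0 has moves -a-> q4
  q4 = 0 | 0 has moves ·
Partition-refinement fixed point:
  B0 = {p0, q0}
  B1 = {p1, p4, q1, q4}
  B2 = {p2, q2}
  B3 = {p3, q3}
p0 ∈ B0, q0 ∈ B0 → same block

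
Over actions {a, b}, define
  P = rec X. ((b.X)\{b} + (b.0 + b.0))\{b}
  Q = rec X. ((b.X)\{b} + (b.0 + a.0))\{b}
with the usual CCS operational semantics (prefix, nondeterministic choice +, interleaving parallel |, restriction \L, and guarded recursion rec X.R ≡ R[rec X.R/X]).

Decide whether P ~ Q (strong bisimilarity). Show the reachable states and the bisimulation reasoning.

Reachable graph of P (1 states):
  p0 = rec X. ((b.X)\{b} + (b.0 + b.0))\{b} | ·
Reachable graph of Q (2 states):
  q0 = rec X. ((b.X)\{b} + (b.0 + a.0))\{b} | -a-> q1
  q1 = 0\{b} | ·
Coarsest stable partition (strong bisimilarity classes):
  B0 = {p0, q1}
  B1 = {q0}
p0 ∈ B0, q0 ∈ B1 → different blocks

NO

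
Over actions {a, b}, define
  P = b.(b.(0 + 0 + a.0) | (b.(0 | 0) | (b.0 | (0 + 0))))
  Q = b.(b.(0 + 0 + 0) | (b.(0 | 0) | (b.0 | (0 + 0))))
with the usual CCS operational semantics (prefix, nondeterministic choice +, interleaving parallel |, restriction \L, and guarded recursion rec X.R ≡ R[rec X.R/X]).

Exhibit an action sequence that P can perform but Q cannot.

Reachable graph of P (13 states):
  m0 = b.(b.(0 + 0 + a.0) | (b.(0 | 0) | (b.0 | (0 + 0)))) | =b=> m1
  m1 = b.(0 + 0 + a.0) | (b.(0 | 0) | (b.0 | (0 + 0))) | =b=> m2, =b=> m3, =b=> m4
  m2 = (0 + 0 + a.0) | (b.(0 | 0) | (b.0 | (0 + 0))) | =a=> m5, =b=> m6, =b=> m7
  m3 = b.(0 + 0 + a.0) | (0 | 0 | (b.0 | (0 + 0))) | =b=> m6, =b=> m8
  m4 = b.(0 + 0 + a.0) | (b.(0 | 0) | (0 | (0 + 0))) | =b=> m7, =b=> m8
  m5 = 0 | (b.(0 | 0) | (b.0 | (0 + 0))) | =b=> m10, =b=> m9
  m6 = (0 + 0 + a.0) | (0 | 0 | (b.0 | (0 + 0))) | =a=> m9, =b=> m11
  m7 = (0 + 0 + a.0) | (b.(0 | 0) | (0 | (0 + 0))) | =a=> m10, =b=> m11
  m8 = b.(0 + 0 + a.0) | (0 | 0 | (0 | (0 + 0))) | =b=> m11
  m9 = 0 | (0 | 0 | (b.0 | (0 + 0))) | =b=> m12
  m10 = 0 | (b.(0 | 0) | (0 | (0 + 0))) | =b=> m12
  m11 = (0 + 0 + a.0) | (0 | 0 | (0 | (0 + 0))) | =a=> m12
  m12 = 0 | (0 | 0 | (0 | (0 + 0))) | stopped
Reachable graph of Q (9 states):
  n0 = b.(b.(0 + 0 + 0) | (b.(0 | 0) | (b.0 | (0 + 0)))) | =b=> n1
  n1 = b.(0 + 0 + 0) | (b.(0 | 0) | (b.0 | (0 + 0))) | =b=> n2, =b=> n3, =b=> n4
  n2 = (0 + 0 + 0) | (b.(0 | 0) | (b.0 | (0 + 0))) | =b=> n5, =b=> n6
  n3 = b.(0 + 0 + 0) | (0 | 0 | (b.0 | (0 + 0))) | =b=> n5, =b=> n7
  n4 = b.(0 + 0 + 0) | (b.(0 | 0) | (0 | (0 + 0))) | =b=> n6, =b=> n7
  n5 = (0 + 0 + 0) | (0 | 0 | (b.0 | (0 + 0))) | =b=> n8
  n6 = (0 + 0 + 0) | (b.(0 | 0) | (0 | (0 + 0))) | =b=> n8
  n7 = b.(0 + 0 + 0) | (0 | 0 | (0 | (0 + 0))) | =b=> n8
  n8 = (0 + 0 + 0) | (0 | 0 | (0 | (0 + 0))) | stopped
Trace ⟨bba⟩ through P, begin at {m0}:
  step 1 (b): {m1}
  step 2 (b): {m2, m3, m4}
  step 3 (a): {m5}
  — P admits the full trace.
Trace ⟨bba⟩ through Q, begin at {n0}:
  step 1 (b): {n1}
  step 2 (b): {n2, n3, n4}
  step 3 (a): no successor for Q

bba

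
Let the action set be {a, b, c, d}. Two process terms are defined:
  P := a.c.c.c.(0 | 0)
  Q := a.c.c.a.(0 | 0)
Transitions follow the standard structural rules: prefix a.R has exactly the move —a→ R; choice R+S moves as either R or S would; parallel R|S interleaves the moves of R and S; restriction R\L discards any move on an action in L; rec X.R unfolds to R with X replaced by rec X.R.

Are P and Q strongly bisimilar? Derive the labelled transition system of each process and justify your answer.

not bisimilar

P's transition system — 5 states:
  p0 = a.c.c.c.(0 | 0) has moves —a→ p1
  p1 = c.c.c.(0 | 0) has moves —c→ p2
  p2 = c.c.(0 | 0) has moves —c→ p3
  p3 = c.(0 | 0) has moves —c→ p4
  p4 = 0 | 0 has moves ∅
Q's transition system — 5 states:
  q0 = a.c.c.a.(0 | 0) has moves —a→ q1
  q1 = c.c.a.(0 | 0) has moves —c→ q2
  q2 = c.a.(0 | 0) has moves —c→ q3
  q3 = a.(0 | 0) has moves —a→ q4
  q4 = 0 | 0 has moves ∅
Coarsest stable partition (strong bisimilarity classes):
  B0 = {p0}
  B1 = {p1}
  B2 = {p2}
  B3 = {p3}
  B4 = {p4, q4}
  B5 = {q0}
  B6 = {q1}
  B7 = {q2}
  B8 = {q3}
p0 ∈ B0, q0 ∈ B5 → different blocks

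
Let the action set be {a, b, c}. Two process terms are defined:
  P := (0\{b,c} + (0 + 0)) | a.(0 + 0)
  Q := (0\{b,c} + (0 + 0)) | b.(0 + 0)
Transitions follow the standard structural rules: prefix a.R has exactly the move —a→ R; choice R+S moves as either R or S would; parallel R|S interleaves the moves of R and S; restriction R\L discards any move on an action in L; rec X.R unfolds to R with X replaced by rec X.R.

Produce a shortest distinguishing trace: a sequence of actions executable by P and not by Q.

a

LTS(P): 2 reachable states
  p0 = (0\{b,c} + (0 + 0)) | a.(0 + 0) :: -a-> p1
  p1 = (0\{b,c} + (0 + 0)) | (0 + 0) :: (no moves)
LTS(Q): 2 reachable states
  q0 = (0\{b,c} + (0 + 0)) | b.(0 + 0) :: -b-> q1
  q1 = (0\{b,c} + (0 + 0)) | (0 + 0) :: (no moves)
Run σ = ⟨a⟩ on P: start {p0}
  after a @ step 1: {p1}
  ✓ P
Run σ = ⟨a⟩ on Q: start {q0}
  after a @ step 1: ∅  — Q cannot continue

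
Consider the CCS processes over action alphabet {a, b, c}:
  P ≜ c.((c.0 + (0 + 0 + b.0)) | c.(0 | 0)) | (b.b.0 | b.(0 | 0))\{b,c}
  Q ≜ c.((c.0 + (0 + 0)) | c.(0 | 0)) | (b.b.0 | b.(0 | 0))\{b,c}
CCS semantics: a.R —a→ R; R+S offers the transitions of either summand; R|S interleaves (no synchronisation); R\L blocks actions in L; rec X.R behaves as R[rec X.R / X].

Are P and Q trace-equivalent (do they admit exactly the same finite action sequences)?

Reachable graph of P (5 states):
  p0 = c.((c.0 + (0 + 0 + b.0)) | c.(0 | 0)) | (b.b.0 | b.(0 | 0))\{b,c} ⊢ =c=> p1
  p1 = (c.0 + (0 + 0 + b.0)) | c.(0 | 0) | (b.b.0 | b.(0 | 0))\{b,c} ⊢ =b=> p2, =c=> p2, =c=> p3
  p2 = 0 | c.(0 | 0) | (b.b.0 | b.(0 | 0))\{b,c} ⊢ =c=> p4
  p3 = (c.0 + (0 + 0 + b.0)) | (0 | 0) | (b.b.0 | b.(0 | 0))\{b,c} ⊢ =b=> p4, =c=> p4
  p4 = 0 | (0 | 0) | (b.b.0 | b.(0 | 0))\{b,c} ⊢ (no moves)
Reachable graph of Q (5 states):
  q0 = c.((c.0 + (0 + 0)) | c.(0 | 0)) | (b.b.0 | b.(0 | 0))\{b,c} ⊢ =c=> q1
  q1 = (c.0 + (0 + 0)) | c.(0 | 0) | (b.b.0 | b.(0 | 0))\{b,c} ⊢ =c=> q2, =c=> q3
  q2 = (c.0 + (0 + 0)) | (0 | 0) | (b.b.0 | b.(0 | 0))\{b,c} ⊢ =c=> q4
  q3 = 0 | c.(0 | 0) | (b.b.0 | b.(0 | 0))\{b,c} ⊢ =c=> q4
  q4 = 0 | (0 | 0) | (b.b.0 | b.(0 | 0))\{b,c} ⊢ (no moves)
Run σ = ⟨cb⟩ on P: start {p0}
  after c @ step 1: {p1}
  after b @ step 2: {p2}
  P completes σ.
Run σ = ⟨cb⟩ on Q: start {q0}
  after c @ step 1: {q1}
  after b @ step 2: ∅ (Q stuck)

trace-distinct — witness ⟨cb⟩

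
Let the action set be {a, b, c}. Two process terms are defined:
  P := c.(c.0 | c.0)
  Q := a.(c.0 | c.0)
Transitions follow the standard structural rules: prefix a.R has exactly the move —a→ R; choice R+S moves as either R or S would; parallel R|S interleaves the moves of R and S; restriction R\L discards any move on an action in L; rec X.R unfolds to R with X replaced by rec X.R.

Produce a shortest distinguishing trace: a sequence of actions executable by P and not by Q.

c

Reachable graph of P (5 states):
  m0 = c.(c.0 | c.0) has moves ··c··> m1
  m1 = c.0 | c.0 has moves ··c··> m2, ··c··> m3
  m2 = 0 | c.0 has moves ··c··> m4
  m3 = c.0 | 0 has moves ··c··> m4
  m4 = 0 | 0 has moves (no moves)
Reachable graph of Q (5 states):
  n0 = a.(c.0 | c.0) has moves ··a··> n1
  n1 = c.0 | c.0 has moves ··c··> n2, ··c··> n3
  n2 = 0 | c.0 has moves ··c··> n4
  n3 = c.0 | 0 has moves ··c··> n4
  n4 = 0 | 0 has moves (no moves)
Trace ⟨c⟩ through P, begin at {m0}:
  [1] c ⇒ {m1}
  P completes σ.
Trace ⟨c⟩ through Q, begin at {n0}:
  [1] c ⇒ no successor for Q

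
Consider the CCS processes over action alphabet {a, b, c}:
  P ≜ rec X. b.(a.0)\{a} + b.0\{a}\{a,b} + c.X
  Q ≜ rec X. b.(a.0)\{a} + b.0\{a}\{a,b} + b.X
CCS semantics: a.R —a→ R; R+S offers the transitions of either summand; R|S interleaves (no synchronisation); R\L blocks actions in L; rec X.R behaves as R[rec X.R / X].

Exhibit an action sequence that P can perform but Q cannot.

Reachable graph of P (3 states):
  m0 = rec X. b.(a.0)\{a} + b.0\{a}\{a,b} + c.X | ··b··> m1, ··b··> m2, ··c··> m0
  m1 = (a.0)\{a} | (no moves)
  m2 = 0\{a}\{a,b} | (no moves)
Reachable graph of Q (3 states):
  n0 = rec X. b.(a.0)\{a} + b.0\{a}\{a,b} + b.X | ··b··> n0, ··b··> n1, ··b··> n2
  n1 = (a.0)\{a} | (no moves)
  n2 = 0\{a}\{a,b} | (no moves)
Trace ⟨c⟩ through P, begin at {m0}:
  [1] c ⇒ {m0}
  P completes σ.
Trace ⟨c⟩ through Q, begin at {n0}:
  [1] c ⇒ ∅ (Q stuck)

c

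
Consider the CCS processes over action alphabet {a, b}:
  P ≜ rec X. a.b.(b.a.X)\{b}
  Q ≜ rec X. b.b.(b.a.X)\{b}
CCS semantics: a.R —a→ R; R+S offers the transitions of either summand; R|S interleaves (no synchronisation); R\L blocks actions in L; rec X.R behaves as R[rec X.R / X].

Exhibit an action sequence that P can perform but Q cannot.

a

Reachable graph of P (3 states):
  m0 = rec X. a.b.(b.a.X)\{b} :: =a=> m1
  m1 = b.(b.a.(rec X. a.b.(b.a.X)\{b}))\{b} :: =b=> m2
  m2 = (b.a.(rec X. a.b.(b.a.X)\{b}))\{b} :: (no moves)
Reachable graph of Q (3 states):
  n0 = rec X. b.b.(b.a.X)\{b} :: =b=> n1
  n1 = b.(b.a.(rec X. b.b.(b.a.X)\{b}))\{b} :: =b=> n2
  n2 = (b.a.(rec X. b.b.(b.a.X)\{b}))\{b} :: (no moves)
Trace ⟨a⟩ through P, begin at {m0}:
  [1] a ⇒ {m1}
  ✓ P
Trace ⟨a⟩ through Q, begin at {n0}:
  [1] a ⇒ ∅  — Q cannot continue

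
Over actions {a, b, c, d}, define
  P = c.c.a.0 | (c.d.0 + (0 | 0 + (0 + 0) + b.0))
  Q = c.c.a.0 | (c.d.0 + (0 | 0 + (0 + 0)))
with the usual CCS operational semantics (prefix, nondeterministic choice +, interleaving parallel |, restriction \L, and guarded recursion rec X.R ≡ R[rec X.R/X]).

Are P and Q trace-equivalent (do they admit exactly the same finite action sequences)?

P's transition system — 12 states:
  u0 = c.c.a.0 | (c.d.0 + (0 | 0 + (0 + 0) + b.0)) has moves ··b··> u1, ··c··> u2, ··c··> u3
  u1 = c.c.a.0 | 0 has moves ··c··> u4
  u2 = c.a.0 | (c.d.0 + (0 | 0 + (0 + 0) + b.0)) has moves ··b··> u4, ··c··> u5, ··c··> u6
  u3 = c.c.a.0 | d.0 has moves ··c··> u6, ··d··> u1
  u4 = c.a.0 | 0 has moves ··c··> u7
  u5 = a.0 | (c.d.0 + (0 | 0 + (0 + 0) + b.0)) has moves ··a··> u8, ··b··> u7, ··c··> u9
  u6 = c.a.0 | d.0 has moves ··c··> u9, ··d··> u4
  u7 = a.0 | 0 has moves ··a··> u10
  u8 = 0 | (c.d.0 + (0 | 0 + (0 + 0) + b.0)) has moves ··b··> u10, ··c··> u11
  u9 = a.0 | d.0 has moves ··a··> u11, ··d··> u7
  u10 = 0 | 0 has moves stopped
  u11 = 0 | d.0 has moves ··d··> u10
Q's transition system — 12 states:
  v0 = c.c.a.0 | (c.d.0 + (0 | 0 + (0 + 0))) has moves ··c··> v1, ··c··> v2
  v1 = c.a.0 | (c.d.0 + (0 | 0 + (0 + 0))) has moves ··c··> v3, ··c··> v4
  v2 = c.c.a.0 | d.0 has moves ··c··> v4, ··d··> v5
  v3 = a.0 | (c.d.0 + (0 | 0 + (0 + 0))) has moves ··a··> v6, ··c··> v7
  v4 = c.a.0 | d.0 has moves ··c··> v7, ··d··> v8
  v5 = c.c.a.0 | 0 has moves ··c··> v8
  v6 = 0 | (c.d.0 + (0 | 0 + (0 + 0))) has moves ··c··> v9
  v7 = a.0 | d.0 has moves ··a··> v9, ··d··> v10
  v8 = c.a.0 | 0 has moves ··c··> v10
  v9 = 0 | d.0 has moves ··d··> v11
  v10 = a.0 | 0 has moves ··a··> v11
  v11 = 0 | 0 has moves stopped
Executing b from P (initial set {u0}):
  [1] b ⇒ {u1}
  — P admits the full trace.
Executing b from Q (initial set {v0}):
  [1] b ⇒ no successor for Q

traces(P) ≠ traces(Q) — witness ⟨b⟩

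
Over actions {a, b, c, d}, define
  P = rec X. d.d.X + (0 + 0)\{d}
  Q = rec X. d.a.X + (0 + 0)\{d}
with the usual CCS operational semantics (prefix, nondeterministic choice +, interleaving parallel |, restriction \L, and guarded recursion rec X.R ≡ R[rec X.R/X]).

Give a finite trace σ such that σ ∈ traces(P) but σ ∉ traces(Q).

dd

P's transition system — 2 states:
  s0 = rec X. d.d.X + (0 + 0)\{d} has moves —d→ s1
  s1 = d.(rec X. d.d.X + (0 + 0)\{d}) has moves —d→ s0
Q's transition system — 2 states:
  t0 = rec X. d.a.X + (0 + 0)\{d} has moves —d→ t1
  t1 = a.(rec X. d.a.X + (0 + 0)\{d}) has moves —a→ t0
Run σ = ⟨dd⟩ on P: start {s0}
  [1] d ⇒ {s1}
  [2] d ⇒ {s0}
  ✓ P
Run σ = ⟨dd⟩ on Q: start {t0}
  [1] d ⇒ {t1}
  [2] d ⇒ ∅  — Q cannot continue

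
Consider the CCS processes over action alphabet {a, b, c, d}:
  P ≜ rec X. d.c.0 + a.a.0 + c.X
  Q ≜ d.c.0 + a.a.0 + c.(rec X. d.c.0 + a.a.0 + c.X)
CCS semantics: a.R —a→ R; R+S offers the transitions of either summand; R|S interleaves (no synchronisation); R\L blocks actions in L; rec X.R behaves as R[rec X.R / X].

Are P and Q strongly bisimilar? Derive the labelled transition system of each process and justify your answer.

YES

LTS(P): 4 reachable states
  p0 = rec X. d.c.0 + a.a.0 + c.X | =a=> p1, =c=> p0, =d=> p2
  p1 = a.0 | =a=> p3
  p2 = c.0 | =c=> p3
  p3 = 0 | stopped
LTS(Q): 5 reachable states
  q0 = d.c.0 + a.a.0 + c.(rec X. d.c.0 + a.a.0 + c.X) | =a=> q1, =c=> q2, =d=> q3
  q1 = a.0 | =a=> q4
  q2 = rec X. d.c.0 + a.a.0 + c.X | =a=> q1, =c=> q2, =d=> q3
  q3 = c.0 | =c=> q4
  q4 = 0 | stopped
Coarsest stable partition (strong bisimilarity classes):
  B0 = {p0, q0, q2}
  B1 = {p2, q3}
  B2 = {p3, q4}
  B3 = {p1, q1}
p0 ∈ B0, q0 ∈ B0 → same block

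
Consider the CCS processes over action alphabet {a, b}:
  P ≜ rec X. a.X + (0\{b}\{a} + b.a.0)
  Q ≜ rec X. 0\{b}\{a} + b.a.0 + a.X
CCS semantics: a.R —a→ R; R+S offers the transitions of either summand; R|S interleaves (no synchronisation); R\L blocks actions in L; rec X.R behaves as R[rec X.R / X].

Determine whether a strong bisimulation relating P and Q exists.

YES

Reachable graph of P (3 states):
  p0 = rec X. a.X + (0\{b}\{a} + b.a.0) ⊢ ··a··> p0, ··b··> p1
  p1 = a.0 ⊢ ··a··> p2
  p2 = 0 ⊢ ·
Reachable graph of Q (3 states):
  q0 = rec X. 0\{b}\{a} + b.a.0 + a.X ⊢ ··a··> q0, ··b··> q1
  q1 = a.0 ⊢ ··a··> q2
  q2 = 0 ⊢ ·
Coarsest stable partition (strong bisimilarity classes):
  B0 = {p0, q0}
  B1 = {p1, q1}
  B2 = {p2, q2}
p0 ∈ B0, q0 ∈ B0 → same block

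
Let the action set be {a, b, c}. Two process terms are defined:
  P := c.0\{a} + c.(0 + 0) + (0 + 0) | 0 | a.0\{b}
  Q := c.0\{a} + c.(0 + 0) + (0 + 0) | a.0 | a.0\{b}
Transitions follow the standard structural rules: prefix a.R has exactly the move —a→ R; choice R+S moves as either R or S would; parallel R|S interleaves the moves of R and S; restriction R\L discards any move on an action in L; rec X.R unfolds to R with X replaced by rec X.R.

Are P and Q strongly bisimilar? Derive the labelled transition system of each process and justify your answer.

Reachable graph of P (4 states):
  p0 = c.0\{a} + c.(0 + 0) + (0 + 0) | 0 | a.0\{b} | -a-> p1, -c-> p2, -c-> p3
  p1 = (0 + 0) | 0 | 0\{b} | stopped
  p2 = 0 + 0 | stopped
  p3 = 0\{a} | stopped
Reachable graph of Q (6 states):
  q0 = c.0\{a} + c.(0 + 0) + (0 + 0) | a.0 | a.0\{b} | -a-> q1, -a-> q2, -c-> q3, -c-> q4
  q1 = (0 + 0) | 0 | a.0\{b} | -a-> q5
  q2 = (0 + 0) | a.0 | 0\{b} | -a-> q5
  q3 = 0 + 0 | stopped
  q4 = 0\{a} | stopped
  q5 = (0 + 0) | 0 | 0\{b} | stopped
Partition-refinement fixed point:
  B0 = {p0}
  B1 = {p1, p2, p3, q3, q4, q5}
  B2 = {q0}
  B3 = {q1, q2}
p0 ∈ B0, q0 ∈ B2 → different blocks

P ≁ Q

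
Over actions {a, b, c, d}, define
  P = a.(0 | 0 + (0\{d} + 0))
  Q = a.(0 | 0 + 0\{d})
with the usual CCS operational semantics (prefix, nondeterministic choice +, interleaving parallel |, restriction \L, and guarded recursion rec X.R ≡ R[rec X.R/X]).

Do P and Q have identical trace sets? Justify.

YES

P's transition system — 2 states:
  u0 = a.(0 | 0 + (0\{d} + 0)) | =a=> u1
  u1 = 0 | 0 + (0\{d} + 0) | ·
Q's transition system — 2 states:
  v0 = a.(0 | 0 + 0\{d}) | =a=> v1
  v1 = 0 | 0 + 0\{d} | ·
Partition-refinement fixed point:
  B0 = {u0, v0}
  B1 = {u1, v1}
u0 ∈ B0, v0 ∈ B0 → same block
Bisimilar ⇒ trace-equivalent.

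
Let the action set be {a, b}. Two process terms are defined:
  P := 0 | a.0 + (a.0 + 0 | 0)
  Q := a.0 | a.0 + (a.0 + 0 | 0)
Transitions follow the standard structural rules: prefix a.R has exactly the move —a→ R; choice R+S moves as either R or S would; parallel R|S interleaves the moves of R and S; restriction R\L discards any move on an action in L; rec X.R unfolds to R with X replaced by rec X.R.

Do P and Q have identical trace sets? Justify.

NO — witness ⟨aa⟩

Reachable graph of P (3 states):
  u0 = 0 | a.0 + (a.0 + 0 | 0) → -a-> u1, -a-> u2
  u1 = 0 → ∅
  u2 = 0 | 0 → ∅
Reachable graph of Q (5 states):
  v0 = a.0 | a.0 + (a.0 + 0 | 0) → -a-> v1, -a-> v2, -a-> v3
  v1 = 0 → ∅
  v2 = 0 | a.0 → -a-> v4
  v3 = a.0 | 0 → -a-> v4
  v4 = 0 | 0 → ∅
Run σ = ⟨aa⟩ on Q: start {v0}
  after a @ step 1: {v1, v2, v3}
  after a @ step 2: {v4}
  Q completes σ.
Run σ = ⟨aa⟩ on P: start {u0}
  after a @ step 1: {u1, u2}
  after a @ step 2: no successor for P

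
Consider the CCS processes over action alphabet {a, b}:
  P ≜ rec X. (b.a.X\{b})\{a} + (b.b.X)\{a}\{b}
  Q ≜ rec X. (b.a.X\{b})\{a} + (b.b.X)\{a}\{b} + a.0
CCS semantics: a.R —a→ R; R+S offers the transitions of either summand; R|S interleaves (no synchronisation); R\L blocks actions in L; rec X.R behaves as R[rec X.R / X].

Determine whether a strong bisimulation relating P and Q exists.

NO

Reachable graph of P (2 states):
  u0 = rec X. (b.a.X\{b})\{a} + (b.b.X)\{a}\{b} has moves -b-> u1
  u1 = (a.(rec X. (b.a.X\{b})\{a} + (b.b.X)\{a}\{b})\{b})\{a} has moves ∅
Reachable graph of Q (3 states):
  v0 = rec X. (b.a.X\{b})\{a} + (b.b.X)\{a}\{b} + a.0 has moves -a-> v1, -b-> v2
  v1 = 0 has moves ∅
  v2 = (a.(rec X. (b.a.X\{b})\{a} + (b.b.X)\{a}\{b} + a.0)\{b})\{a} has moves ∅
Partition-refinement fixed point:
  B0 = {u0}
  B1 = {u1, v1, v2}
  B2 = {v0}
u0 ∈ B0, v0 ∈ B2 → different blocks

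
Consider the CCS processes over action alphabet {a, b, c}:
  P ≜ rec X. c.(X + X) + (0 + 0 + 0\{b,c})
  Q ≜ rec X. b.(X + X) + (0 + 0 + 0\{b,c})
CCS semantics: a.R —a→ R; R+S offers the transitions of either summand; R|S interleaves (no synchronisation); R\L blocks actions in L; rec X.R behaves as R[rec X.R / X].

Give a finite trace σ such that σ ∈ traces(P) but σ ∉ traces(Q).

c

Reachable graph of P (2 states):
  m0 = rec X. c.(X + X) + (0 + 0 + 0\{b,c}) :: -c-> m1
  m1 = (rec X. c.(X + X) + (0 + 0 + 0\{b,c})) + (rec X. c.(X + X) + (0 + 0 + 0\{b,c})) :: -c-> m1
Reachable graph of Q (2 states):
  n0 = rec X. b.(X + X) + (0 + 0 + 0\{b,c}) :: -b-> n1
  n1 = (rec X. b.(X + X) + (0 + 0 + 0\{b,c})) + (rec X. b.(X + X) + (0 + 0 + 0\{b,c})) :: -b-> n1
Trace ⟨c⟩ through P, begin at {m0}:
  after c @ step 1: {m1}
  — P admits the full trace.
Trace ⟨c⟩ through Q, begin at {n0}:
  after c @ step 1: no successor for Q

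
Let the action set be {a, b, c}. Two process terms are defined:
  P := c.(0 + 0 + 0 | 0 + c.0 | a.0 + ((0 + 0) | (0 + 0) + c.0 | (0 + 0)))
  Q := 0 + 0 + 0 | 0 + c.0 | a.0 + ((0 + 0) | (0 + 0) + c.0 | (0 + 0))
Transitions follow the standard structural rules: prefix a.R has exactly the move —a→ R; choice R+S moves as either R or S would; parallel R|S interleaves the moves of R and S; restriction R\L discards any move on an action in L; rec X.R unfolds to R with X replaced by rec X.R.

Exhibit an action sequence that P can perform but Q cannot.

cc

LTS(P): 6 reachable states
  p0 = c.(0 + 0 + 0 | 0 + c.0 | a.0 + ((0 + 0) | (0 + 0) + c.0 | (0 + 0))) :: =c=> p1
  p1 = 0 + 0 + 0 | 0 + c.0 | a.0 + ((0 + 0) | (0 + 0) + c.0 | (0 + 0)) :: =a=> p2, =c=> p3, =c=> p4
  p2 = c.0 | 0 :: =c=> p5
  p3 = 0 | (0 + 0) :: stopped
  p4 = 0 | a.0 :: =a=> p5
  p5 = 0 | 0 :: stopped
LTS(Q): 5 reachable states
  q0 = 0 + 0 + 0 | 0 + c.0 | a.0 + ((0 + 0) | (0 + 0) + c.0 | (0 + 0)) :: =a=> q1, =c=> q2, =c=> q3
  q1 = c.0 | 0 :: =c=> q4
  q2 = 0 | (0 + 0) :: stopped
  q3 = 0 | a.0 :: =a=> q4
  q4 = 0 | 0 :: stopped
Executing cc from P (initial set {p0}):
  after c @ step 1: {p1}
  after c @ step 2: {p3, p4}
  — P admits the full trace.
Executing cc from Q (initial set {q0}):
  after c @ step 1: {q2, q3}
  after c @ step 2: ∅  — Q cannot continue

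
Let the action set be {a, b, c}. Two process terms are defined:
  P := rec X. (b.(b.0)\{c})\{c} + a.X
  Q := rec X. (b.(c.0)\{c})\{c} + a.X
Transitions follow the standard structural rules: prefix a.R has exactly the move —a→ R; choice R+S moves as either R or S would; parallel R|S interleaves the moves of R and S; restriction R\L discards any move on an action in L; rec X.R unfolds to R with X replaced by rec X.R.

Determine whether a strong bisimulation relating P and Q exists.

Reachable graph of P (3 states):
  p0 = rec X. (b.(b.0)\{c})\{c} + a.X :: --a--▸ p0, --b--▸ p1
  p1 = (b.0)\{c}\{c} :: --b--▸ p2
  p2 = 0\{c}\{c} :: deadlocked
Reachable graph of Q (2 states):
  q0 = rec X. (b.(c.0)\{c})\{c} + a.X :: --a--▸ q0, --b--▸ q1
  q1 = (c.0)\{c}\{c} :: deadlocked
Partition-refinement fixed point:
  B0 = {p0}
  B1 = {p1}
  B2 = {p2, q1}
  B3 = {q0}
p0 ∈ B0, q0 ∈ B3 → different blocks

NO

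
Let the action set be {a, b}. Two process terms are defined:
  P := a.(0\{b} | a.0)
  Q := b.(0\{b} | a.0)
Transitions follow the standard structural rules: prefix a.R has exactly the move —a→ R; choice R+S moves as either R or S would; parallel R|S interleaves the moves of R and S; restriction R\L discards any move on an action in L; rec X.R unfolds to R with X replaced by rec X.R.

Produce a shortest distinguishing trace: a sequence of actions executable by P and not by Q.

a

P's transition system — 3 states:
  u0 = a.(0\{b} | a.0) → —a→ u1
  u1 = 0\{b} | a.0 → —a→ u2
  u2 = 0\{b} | 0 → stopped
Q's transition system — 3 states:
  v0 = b.(0\{b} | a.0) → —b→ v1
  v1 = 0\{b} | a.0 → —a→ v2
  v2 = 0\{b} | 0 → stopped
Trace ⟨a⟩ through P, begin at {u0}:
  step 1 (a): {u1}
  — P admits the full trace.
Trace ⟨a⟩ through Q, begin at {v0}:
  step 1 (a): ∅  — Q cannot continue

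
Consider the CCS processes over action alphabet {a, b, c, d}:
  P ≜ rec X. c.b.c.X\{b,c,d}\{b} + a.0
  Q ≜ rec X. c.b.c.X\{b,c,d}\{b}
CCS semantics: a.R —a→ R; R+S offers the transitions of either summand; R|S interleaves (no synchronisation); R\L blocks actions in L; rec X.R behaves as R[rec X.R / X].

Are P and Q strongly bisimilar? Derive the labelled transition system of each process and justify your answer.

P's transition system — 6 states:
  m0 = rec X. c.b.c.X\{b,c,d}\{b} + a.0 → =a=> m1, =c=> m2
  m1 = 0 → ∅
  m2 = b.c.(rec X. c.b.c.X\{b,c,d}\{b} + a.0)\{b,c,d}\{b} → =b=> m3
  m3 = c.(rec X. c.b.c.X\{b,c,d}\{b} + a.0)\{b,c,d}\{b} → =c=> m4
  m4 = (rec X. c.b.c.X\{b,c,d}\{b} + a.0)\{b,c,d}\{b} → =a=> m5
  m5 = 0\{b,c,d}\{b} → ∅
Q's transition system — 4 states:
  n0 = rec X. c.b.c.X\{b,c,d}\{b} → =c=> n1
  n1 = b.c.(rec X. c.b.c.X\{b,c,d}\{b})\{b,c,d}\{b} → =b=> n2
  n2 = c.(rec X. c.b.c.X\{b,c,d}\{b})\{b,c,d}\{b} → =c=> n3
  n3 = (rec X. c.b.c.X\{b,c,d}\{b})\{b,c,d}\{b} → ∅
Coarsest stable partition (strong bisimilarity classes):
  B0 = {m0}
  B1 = {m1, m5, n3}
  B2 = {m2}
  B3 = {m3}
  B4 = {m4}
  B5 = {n0}
  B6 = {n1}
  B7 = {n2}
m0 ∈ B0, n0 ∈ B5 → different blocks

P ≁ Q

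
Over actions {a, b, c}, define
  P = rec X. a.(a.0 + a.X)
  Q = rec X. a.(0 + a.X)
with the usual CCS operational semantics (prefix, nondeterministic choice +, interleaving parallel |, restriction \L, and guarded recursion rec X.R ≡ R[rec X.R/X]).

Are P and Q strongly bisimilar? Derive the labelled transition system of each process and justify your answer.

NO

LTS(P): 3 reachable states
  p0 = rec X. a.(a.0 + a.X) | -a-> p1
  p1 = a.0 + a.(rec X. a.(a.0 + a.X)) | -a-> p0, -a-> p2
  p2 = 0 | (no moves)
LTS(Q): 2 reachable states
  q0 = rec X. a.(0 + a.X) | -a-> q1
  q1 = 0 + a.(rec X. a.(0 + a.X)) | -a-> q0
Partition-refinement fixed point:
  B0 = {p0}
  B1 = {p1}
  B2 = {p2}
  B3 = {q0, q1}
p0 ∈ B0, q0 ∈ B3 → different blocks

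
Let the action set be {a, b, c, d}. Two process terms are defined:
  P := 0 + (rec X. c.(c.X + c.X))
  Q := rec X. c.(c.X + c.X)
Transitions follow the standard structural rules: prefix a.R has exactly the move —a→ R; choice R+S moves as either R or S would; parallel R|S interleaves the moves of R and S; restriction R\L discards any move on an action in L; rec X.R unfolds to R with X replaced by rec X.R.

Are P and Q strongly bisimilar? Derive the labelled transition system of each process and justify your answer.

bisimilar

Reachable graph of P (3 states):
  m0 = 0 + (rec X. c.(c.X + c.X)) :: --c--▸ m1
  m1 = c.(rec X. c.(c.X + c.X)) + c.(rec X. c.(c.X + c.X)) :: --c--▸ m2
  m2 = rec X. c.(c.X + c.X) :: --c--▸ m1
Reachable graph of Q (2 states):
  n0 = rec X. c.(c.X + c.X) :: --c--▸ n1
  n1 = c.(rec X. c.(c.X + c.X)) + c.(rec X. c.(c.X + c.X)) :: --c--▸ n0
Coarsest stable partition (strong bisimilarity classes):
  B0 = {m0, m1, m2, n0, n1}
m0 ∈ B0, n0 ∈ B0 → same block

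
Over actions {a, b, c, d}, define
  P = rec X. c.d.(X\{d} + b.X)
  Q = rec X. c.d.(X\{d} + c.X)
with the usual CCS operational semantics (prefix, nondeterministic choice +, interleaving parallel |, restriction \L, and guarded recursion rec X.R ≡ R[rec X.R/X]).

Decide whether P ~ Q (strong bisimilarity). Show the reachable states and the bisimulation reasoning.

P's transition system — 4 states:
  u0 = rec X. c.d.(X\{d} + b.X) has moves =c=> u1
  u1 = d.((rec X. c.d.(X\{d} + b.X))\{d} + b.(rec X. c.d.(X\{d} + b.X))) has moves =d=> u2
  u2 = (rec X. c.d.(X\{d} + b.X))\{d} + b.(rec X. c.d.(X\{d} + b.X)) has moves =b=> u0, =c=> u3
  u3 = (d.((rec X. c.d.(X\{d} + b.X))\{d} + b.(rec X. c.d.(X\{d} + b.X))))\{d} has moves ·
Q's transition system — 4 states:
  v0 = rec X. c.d.(X\{d} + c.X) has moves =c=> v1
  v1 = d.((rec X. c.d.(X\{d} + c.X))\{d} + c.(rec X. c.d.(X\{d} + c.X))) has moves =d=> v2
  v2 = (rec X. c.d.(X\{d} + c.X))\{d} + c.(rec X. c.d.(X\{d} + c.X)) has moves =c=> v0, =c=> v3
  v3 = (d.((rec X. c.d.(X\{d} + c.X))\{d} + c.(rec X. c.d.(X\{d} + c.X))))\{d} has moves ·
Partition-refinement fixed point:
  B0 = {u0}
  B1 = {u1}
  B2 = {u2}
  B3 = {u3, v3}
  B4 = {v0}
  B5 = {v1}
  B6 = {v2}
u0 ∈ B0, v0 ∈ B4 → different blocks

not bisimilar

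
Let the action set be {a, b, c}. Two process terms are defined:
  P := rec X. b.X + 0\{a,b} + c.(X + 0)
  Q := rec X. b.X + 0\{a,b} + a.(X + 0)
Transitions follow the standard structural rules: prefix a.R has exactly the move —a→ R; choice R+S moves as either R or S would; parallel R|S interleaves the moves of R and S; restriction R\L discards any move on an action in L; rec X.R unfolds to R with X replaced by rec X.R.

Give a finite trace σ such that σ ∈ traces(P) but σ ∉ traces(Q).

c

P's transition system — 2 states:
  u0 = rec X. b.X + 0\{a,b} + c.(X + 0) :: --b--▸ u0, --c--▸ u1
  u1 = (rec X. b.X + 0\{a,b} + c.(X + 0)) + 0 :: --b--▸ u0, --c--▸ u1
Q's transition system — 2 states:
  v0 = rec X. b.X + 0\{a,b} + a.(X + 0) :: --a--▸ v1, --b--▸ v0
  v1 = (rec X. b.X + 0\{a,b} + a.(X + 0)) + 0 :: --a--▸ v1, --b--▸ v0
Trace ⟨c⟩ through P, begin at {u0}:
  after c @ step 1: {u1}
  — P admits the full trace.
Trace ⟨c⟩ through Q, begin at {v0}:
  after c @ step 1: ∅  — Q cannot continue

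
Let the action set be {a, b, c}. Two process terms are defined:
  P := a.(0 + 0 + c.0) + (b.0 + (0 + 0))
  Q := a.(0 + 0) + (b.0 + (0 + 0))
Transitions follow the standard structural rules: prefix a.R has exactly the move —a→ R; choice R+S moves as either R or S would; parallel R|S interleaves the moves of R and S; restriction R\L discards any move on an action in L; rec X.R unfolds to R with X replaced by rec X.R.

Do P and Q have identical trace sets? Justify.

traces(P) ≠ traces(Q) — witness ⟨ac⟩

LTS(P): 3 reachable states
  m0 = a.(0 + 0 + c.0) + (b.0 + (0 + 0)) → ··a··> m1, ··b··> m2
  m1 = 0 + 0 + c.0 → ··c··> m2
  m2 = 0 → deadlocked
LTS(Q): 3 reachable states
  n0 = a.(0 + 0) + (b.0 + (0 + 0)) → ··a··> n1, ··b··> n2
  n1 = 0 + 0 → deadlocked
  n2 = 0 → deadlocked
Trace ⟨ac⟩ through P, begin at {m0}:
  step 1 (a): {m1}
  step 2 (c): {m2}
  P completes σ.
Trace ⟨ac⟩ through Q, begin at {n0}:
  step 1 (a): {n1}
  step 2 (c): ∅ (Q stuck)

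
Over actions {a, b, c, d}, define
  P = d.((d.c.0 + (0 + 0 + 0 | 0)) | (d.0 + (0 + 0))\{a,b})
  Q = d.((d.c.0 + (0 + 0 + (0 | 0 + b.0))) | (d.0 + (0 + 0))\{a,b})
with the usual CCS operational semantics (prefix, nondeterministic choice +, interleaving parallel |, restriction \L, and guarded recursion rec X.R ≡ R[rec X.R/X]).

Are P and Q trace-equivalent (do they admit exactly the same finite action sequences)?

P's transition system — 7 states:
  m0 = d.((d.c.0 + (0 + 0 + 0 | 0)) | (d.0 + (0 + 0))\{a,b}) | -d-> m1
  m1 = (d.c.0 + (0 + 0 + 0 | 0)) | (d.0 + (0 + 0))\{a,b} | -d-> m2, -d-> m3
  m2 = (d.c.0 + (0 + 0 + 0 | 0)) | 0\{a,b} | -d-> m4
  m3 = c.0 | (d.0 + (0 + 0))\{a,b} | -c-> m5, -d-> m4
  m4 = c.0 | 0\{a,b} | -c-> m6
  m5 = 0 | (d.0 + (0 + 0))\{a,b} | -d-> m6
  m6 = 0 | 0\{a,b} | ∅
Q's transition system — 7 states:
  n0 = d.((d.c.0 + (0 + 0 + (0 | 0 + b.0))) | (d.0 + (0 + 0))\{a,b}) | -d-> n1
  n1 = (d.c.0 + (0 + 0 + (0 | 0 + b.0))) | (d.0 + (0 + 0))\{a,b} | -b-> n2, -d-> n3, -d-> n4
  n2 = 0 | (d.0 + (0 + 0))\{a,b} | -d-> n5
  n3 = (d.c.0 + (0 + 0 + (0 | 0 + b.0))) | 0\{a,b} | -b-> n5, -d-> n6
  n4 = c.0 | (d.0 + (0 + 0))\{a,b} | -c-> n2, -d-> n6
  n5 = 0 | 0\{a,b} | ∅
  n6 = c.0 | 0\{a,b} | -c-> n5
Trace ⟨db⟩ through Q, begin at {n0}:
  step 1 (d): {n1}
  step 2 (b): {n2}
  Q completes σ.
Trace ⟨db⟩ through P, begin at {m0}:
  step 1 (d): {m1}
  step 2 (b): ∅  — P cannot continue

NO — witness ⟨db⟩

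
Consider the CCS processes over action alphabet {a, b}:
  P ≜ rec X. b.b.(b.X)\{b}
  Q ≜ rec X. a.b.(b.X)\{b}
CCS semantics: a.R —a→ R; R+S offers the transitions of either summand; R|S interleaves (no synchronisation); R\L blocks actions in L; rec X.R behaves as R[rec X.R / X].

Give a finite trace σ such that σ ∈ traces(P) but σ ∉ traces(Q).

b

P's transition system — 3 states:
  p0 = rec X. b.b.(b.X)\{b} :: ··b··> p1
  p1 = b.(b.(rec X. b.b.(b.X)\{b}))\{b} :: ··b··> p2
  p2 = (b.(rec X. b.b.(b.X)\{b}))\{b} :: ·
Q's transition system — 3 states:
  q0 = rec X. a.b.(b.X)\{b} :: ··a··> q1
  q1 = b.(b.(rec X. a.b.(b.X)\{b}))\{b} :: ··b··> q2
  q2 = (b.(rec X. a.b.(b.X)\{b}))\{b} :: ·
Executing b from P (initial set {p0}):
  step 1 (b): {p1}
  P completes σ.
Executing b from Q (initial set {q0}):
  step 1 (b): ∅  — Q cannot continue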